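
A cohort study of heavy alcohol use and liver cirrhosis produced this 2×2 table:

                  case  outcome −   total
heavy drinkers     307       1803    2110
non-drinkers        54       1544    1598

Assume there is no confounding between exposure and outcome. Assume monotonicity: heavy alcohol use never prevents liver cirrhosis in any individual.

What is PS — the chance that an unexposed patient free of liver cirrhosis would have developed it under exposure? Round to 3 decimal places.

p₁ = P(outcome | exposed) = 307/2110 = 0.1455
p₀ = P(outcome | unexposed) = 54/1598 = 0.033792
Under exogeneity and monotonicity, PS = (p₁ − p₀) / (1 − p₀).
PS = (0.1455 − 0.033792) / (1 − 0.033792) = 0.11171 / 0.96621 ≈ 0.1156

PS ≈ 0.116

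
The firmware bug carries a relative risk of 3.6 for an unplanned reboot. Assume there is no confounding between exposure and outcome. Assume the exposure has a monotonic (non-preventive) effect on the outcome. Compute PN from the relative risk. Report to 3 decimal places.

PN ≈ 0.722

Under exogeneity and monotonicity, PN = (RR − 1) / RR = 1 − 1/RR.
PN = (3.6 − 1) / 3.6 = 2.6 / 3.6 ≈ 0.7222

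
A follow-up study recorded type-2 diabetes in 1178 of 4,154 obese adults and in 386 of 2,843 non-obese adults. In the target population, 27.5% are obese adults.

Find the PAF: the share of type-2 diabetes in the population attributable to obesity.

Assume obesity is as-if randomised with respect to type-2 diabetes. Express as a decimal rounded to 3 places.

PAF ≈ 0.230

p₁ = P(outcome | exposed) = 1178/4154 = 0.28358
p₀ = P(outcome | unexposed) = 386/2843 = 0.13577
Overall risk P(Y=1) = π·p₁ + (1−π)·p₀ = 0.275×0.28358 + 0.725×0.13577 = 0.17642.
Under exogeneity, PAF = [P(Y=1) − p₀] / P(Y=1).
PAF = (0.17642 − 0.13577) / 0.17642 ≈ 0.2304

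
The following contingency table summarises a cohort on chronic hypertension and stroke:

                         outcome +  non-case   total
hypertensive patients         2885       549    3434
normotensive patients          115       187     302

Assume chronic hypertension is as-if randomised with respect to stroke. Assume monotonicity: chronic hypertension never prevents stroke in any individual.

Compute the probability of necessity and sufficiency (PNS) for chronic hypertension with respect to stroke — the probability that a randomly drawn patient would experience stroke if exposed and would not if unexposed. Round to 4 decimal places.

p₁ = P(outcome | exposed) = 2885/3434 = 0.84013
p₀ = P(outcome | unexposed) = 115/302 = 0.38079
Under exogeneity and monotonicity, PNS = p₁ − p₀.
PNS = 0.84013 − 0.38079 = 0.45933

PNS ≈ 0.4593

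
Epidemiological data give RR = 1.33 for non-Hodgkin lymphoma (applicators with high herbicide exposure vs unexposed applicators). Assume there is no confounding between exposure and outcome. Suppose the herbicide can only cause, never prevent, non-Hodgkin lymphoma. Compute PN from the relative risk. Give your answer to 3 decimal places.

PN ≈ 0.248

Under exogeneity and monotonicity, PN = (RR − 1) / RR = 1 − 1/RR.
PN = (1.33 − 1) / 1.33 = 0.33 / 1.33 ≈ 0.2481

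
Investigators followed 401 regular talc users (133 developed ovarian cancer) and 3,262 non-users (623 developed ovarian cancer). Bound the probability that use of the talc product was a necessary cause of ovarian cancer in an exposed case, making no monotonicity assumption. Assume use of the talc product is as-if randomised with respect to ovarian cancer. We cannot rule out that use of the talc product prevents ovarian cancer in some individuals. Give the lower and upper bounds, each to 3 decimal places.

0.424 ≤ PN ≤ 1.000

p₁ = P(outcome | exposed) = 133/401 = 0.33167
p₀ = P(outcome | unexposed) = 623/3262 = 0.19099
Under exogeneity alone the bounds on PN are max{0,(p₁−p₀)/p₁} ≤ PN ≤ min{1,(1−p₀)/p₁}.
  lower = (p₁ − p₀)/p₁ = 0.14068 / 0.33167 ≈ 0.4242
  upper = min{1, (1 − p₀)/p₁} = 0.80901 / 0.33167 ≈ 2.4392 → capped at 1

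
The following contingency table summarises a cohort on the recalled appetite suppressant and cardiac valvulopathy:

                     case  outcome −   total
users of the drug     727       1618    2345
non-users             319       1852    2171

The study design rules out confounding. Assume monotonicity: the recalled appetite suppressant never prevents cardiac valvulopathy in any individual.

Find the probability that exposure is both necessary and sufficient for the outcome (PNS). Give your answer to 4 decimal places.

PNS ≈ 0.1631

p₁ = P(outcome | exposed) = 727/2345 = 0.31002
p₀ = P(outcome | unexposed) = 319/2171 = 0.14694
Under exogeneity and monotonicity, PNS = p₁ − p₀.
PNS = 0.31002 − 0.14694 = 0.16308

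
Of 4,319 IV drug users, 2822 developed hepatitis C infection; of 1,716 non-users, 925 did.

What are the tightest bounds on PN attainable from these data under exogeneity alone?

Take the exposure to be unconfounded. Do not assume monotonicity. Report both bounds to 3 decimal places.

0.175 ≤ PN ≤ 0.705

p₁ = P(outcome | exposed) = 2822/4319 = 0.65339
p₀ = P(outcome | unexposed) = 925/1716 = 0.53904
Under exogeneity alone the bounds on PN are max{0,(p₁−p₀)/p₁} ≤ PN ≤ min{1,(1−p₀)/p₁}.
  lower = (p₁ − p₀)/p₁ = 0.11435 / 0.65339 ≈ 0.1750
  upper = min{1, (1 − p₀)/p₁} = 0.46096 / 0.65339 ≈ 0.7055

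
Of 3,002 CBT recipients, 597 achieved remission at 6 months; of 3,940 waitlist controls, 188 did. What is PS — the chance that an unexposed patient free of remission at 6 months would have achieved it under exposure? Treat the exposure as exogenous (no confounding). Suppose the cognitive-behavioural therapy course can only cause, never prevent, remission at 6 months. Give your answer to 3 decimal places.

p₁ = P(outcome | exposed) = 597/3002 = 0.19887
p₀ = P(outcome | unexposed) = 188/3940 = 0.047716
Under exogeneity and monotonicity, PS = (p₁ − p₀) / (1 − p₀).
PS = (0.19887 − 0.047716) / (1 − 0.047716) = 0.15115 / 0.95228 ≈ 0.1587

PS ≈ 0.159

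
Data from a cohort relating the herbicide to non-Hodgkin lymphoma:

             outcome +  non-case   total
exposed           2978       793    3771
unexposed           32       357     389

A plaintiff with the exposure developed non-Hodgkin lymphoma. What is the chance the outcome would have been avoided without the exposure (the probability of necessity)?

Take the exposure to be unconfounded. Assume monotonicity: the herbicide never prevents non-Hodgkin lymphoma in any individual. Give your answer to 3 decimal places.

PN ≈ 0.896

p₁ = P(outcome | exposed) = 2978/3771 = 0.78971
p₀ = P(outcome | unexposed) = 32/389 = 0.082262
Under exogeneity and monotonicity, PN = (p₁ − p₀)/p₁.
PN = (0.78971 − 0.082262) / 0.78971 ≈ 0.8958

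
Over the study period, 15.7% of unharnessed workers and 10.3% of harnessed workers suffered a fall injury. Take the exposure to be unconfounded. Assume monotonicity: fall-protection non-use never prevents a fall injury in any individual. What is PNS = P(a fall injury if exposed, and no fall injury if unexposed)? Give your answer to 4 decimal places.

p₁ = 0.157, p₀ = 0.103.
Under exogeneity and monotonicity, PNS = p₁ − p₀.
PNS = 0.157 − 0.103 = 0.054

PNS ≈ 0.0540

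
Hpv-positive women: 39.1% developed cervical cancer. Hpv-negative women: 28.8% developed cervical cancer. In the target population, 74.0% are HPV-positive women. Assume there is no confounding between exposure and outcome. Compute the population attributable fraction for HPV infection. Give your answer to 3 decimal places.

PAF ≈ 0.209

p₁ = 0.391, p₀ = 0.288.
Overall risk P(Y=1) = π·p₁ + (1−π)·p₀ = 0.74×0.391 + 0.26×0.288 = 0.36422.
Under exogeneity, PAF = [P(Y=1) − p₀] / P(Y=1).
PAF = (0.36422 − 0.288) / 0.36422 ≈ 0.2093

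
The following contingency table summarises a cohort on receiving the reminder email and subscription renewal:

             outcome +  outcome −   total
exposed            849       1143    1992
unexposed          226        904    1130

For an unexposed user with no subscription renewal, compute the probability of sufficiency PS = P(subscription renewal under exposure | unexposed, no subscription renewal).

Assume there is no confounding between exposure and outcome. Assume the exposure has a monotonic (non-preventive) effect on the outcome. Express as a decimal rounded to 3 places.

p₁ = P(outcome | exposed) = 849/1992 = 0.4262
p₀ = P(outcome | unexposed) = 226/1130 = 0.2
Under exogeneity and monotonicity, PS = (p₁ − p₀) / (1 − p₀).
PS = (0.4262 − 0.2) / (1 − 0.2) = 0.2262 / 0.8 ≈ 0.2828

PS ≈ 0.283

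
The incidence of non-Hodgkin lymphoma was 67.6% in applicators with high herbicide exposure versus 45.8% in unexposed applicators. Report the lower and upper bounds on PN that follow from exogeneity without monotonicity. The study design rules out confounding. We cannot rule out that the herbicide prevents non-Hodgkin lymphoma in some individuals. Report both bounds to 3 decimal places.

0.322 ≤ PN ≤ 0.802

p₁ = 0.676, p₀ = 0.458.
Under exogeneity alone the bounds on PN are max{0,(p₁−p₀)/p₁} ≤ PN ≤ min{1,(1−p₀)/p₁}.
  lower = (p₁ − p₀)/p₁ = 0.218 / 0.676 ≈ 0.3225
  upper = min{1, (1 − p₀)/p₁} = 0.542 / 0.676 ≈ 0.8018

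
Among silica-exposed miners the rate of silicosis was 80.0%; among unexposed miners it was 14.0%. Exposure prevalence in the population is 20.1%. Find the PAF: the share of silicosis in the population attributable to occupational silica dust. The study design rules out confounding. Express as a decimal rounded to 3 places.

PAF ≈ 0.487

p₁ = 0.8, p₀ = 0.14.
Overall risk P(Y=1) = π·p₁ + (1−π)·p₀ = 0.201×0.8 + 0.799×0.14 = 0.27266.
Under exogeneity, PAF = [P(Y=1) − p₀] / P(Y=1).
PAF = (0.27266 − 0.14) / 0.27266 ≈ 0.4865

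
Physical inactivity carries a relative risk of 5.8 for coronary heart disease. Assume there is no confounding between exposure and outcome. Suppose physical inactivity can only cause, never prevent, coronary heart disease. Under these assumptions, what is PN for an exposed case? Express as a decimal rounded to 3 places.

PN ≈ 0.828

Under exogeneity and monotonicity, PN = (RR − 1) / RR = 1 − 1/RR.
PN = (5.8 − 1) / 5.8 = 4.8 / 5.8 ≈ 0.8276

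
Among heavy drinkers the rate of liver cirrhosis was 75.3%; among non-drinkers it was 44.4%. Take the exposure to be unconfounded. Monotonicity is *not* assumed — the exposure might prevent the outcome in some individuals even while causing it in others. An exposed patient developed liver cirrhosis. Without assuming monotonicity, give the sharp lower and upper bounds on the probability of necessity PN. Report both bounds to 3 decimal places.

0.410 ≤ PN ≤ 0.738

p₁ = 0.753, p₀ = 0.444.
Under exogeneity alone the bounds on PN are max{0,(p₁−p₀)/p₁} ≤ PN ≤ min{1,(1−p₀)/p₁}.
  lower = (p₁ − p₀)/p₁ = 0.309 / 0.753 ≈ 0.4104
  upper = min{1, (1 − p₀)/p₁} = 0.556 / 0.753 ≈ 0.7384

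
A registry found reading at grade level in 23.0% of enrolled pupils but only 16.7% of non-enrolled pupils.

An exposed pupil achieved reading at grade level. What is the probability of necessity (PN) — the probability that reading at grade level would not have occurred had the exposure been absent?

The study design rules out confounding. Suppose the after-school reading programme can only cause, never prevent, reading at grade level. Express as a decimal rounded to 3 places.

p₁ = 0.23, p₀ = 0.167.
Under exogeneity and monotonicity, PN = (p₁ − p₀) / p₁.
PN = (0.23 − 0.167) / 0.23 = 0.063 / 0.23 ≈ 0.2739

PN ≈ 0.274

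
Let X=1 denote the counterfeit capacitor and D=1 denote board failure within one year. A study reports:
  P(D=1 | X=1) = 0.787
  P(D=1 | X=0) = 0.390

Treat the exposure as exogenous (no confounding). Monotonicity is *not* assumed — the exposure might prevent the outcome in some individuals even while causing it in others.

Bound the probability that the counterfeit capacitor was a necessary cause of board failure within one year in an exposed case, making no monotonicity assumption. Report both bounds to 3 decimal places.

Let p₁ = 0.787, p₀ = 0.39.
Under exogeneity alone the bounds on PN are max{0,(p₁−p₀)/p₁} ≤ PN ≤ min{1,(1−p₀)/p₁}.
  lower = (p₁ − p₀)/p₁ = 0.397 / 0.787 ≈ 0.5044
  upper = min{1, (1 − p₀)/p₁} = 0.61 / 0.787 ≈ 0.7751

0.504 ≤ PN ≤ 0.775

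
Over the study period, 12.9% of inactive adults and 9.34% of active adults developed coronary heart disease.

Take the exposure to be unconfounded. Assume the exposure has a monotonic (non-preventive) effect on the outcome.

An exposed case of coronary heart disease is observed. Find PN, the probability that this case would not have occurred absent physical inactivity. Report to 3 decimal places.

p₁ = 0.129, p₀ = 0.0934.
Under exogeneity and monotonicity, PN = (p₁ − p₀) / p₁.
PN = (0.129 − 0.0934) / 0.129 = 0.0356 / 0.129 ≈ 0.2760

PN ≈ 0.276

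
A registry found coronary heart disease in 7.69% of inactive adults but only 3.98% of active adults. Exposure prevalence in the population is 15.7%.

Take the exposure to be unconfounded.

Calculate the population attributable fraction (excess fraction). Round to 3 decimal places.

PAF ≈ 0.128

p₁ = 0.0769, p₀ = 0.0398.
Overall risk P(Y=1) = π·p₁ + (1−π)·p₀ = 0.157×0.0769 + 0.843×0.0398 = 0.045625.
Under exogeneity, PAF = [P(Y=1) − p₀] / P(Y=1).
PAF = (0.045625 − 0.0398) / 0.045625 ≈ 0.1277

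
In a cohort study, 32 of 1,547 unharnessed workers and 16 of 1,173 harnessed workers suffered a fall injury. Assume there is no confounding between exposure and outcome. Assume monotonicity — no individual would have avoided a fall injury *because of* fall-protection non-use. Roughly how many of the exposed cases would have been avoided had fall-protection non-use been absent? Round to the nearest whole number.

p₁ = P(outcome | exposed) = 32/1547 = 0.020685
p₀ = P(outcome | unexposed) = 16/1173 = 0.01364
PN = (p₁ − p₀)/p₁ = (0.020685 − 0.01364) / 0.020685 ≈ 0.34058.
Attributable cases ≈ PN × (exposed cases) = 0.34058 × 32 ≈ 10.90.

about 11 cases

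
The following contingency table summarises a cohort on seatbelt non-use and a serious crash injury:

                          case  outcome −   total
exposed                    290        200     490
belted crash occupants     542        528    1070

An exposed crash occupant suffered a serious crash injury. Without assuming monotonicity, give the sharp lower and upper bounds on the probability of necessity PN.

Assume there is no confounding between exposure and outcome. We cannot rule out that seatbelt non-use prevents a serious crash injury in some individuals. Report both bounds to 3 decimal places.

p₁ = P(outcome | exposed) = 290/490 = 0.59184
p₀ = P(outcome | unexposed) = 542/1070 = 0.50654
Under exogeneity alone the bounds on PN are max{0,(p₁−p₀)/p₁} ≤ PN ≤ min{1,(1−p₀)/p₁}.
  lower = (p₁ − p₀)/p₁ = 0.085295 / 0.59184 ≈ 0.1441
  upper = min{1, (1 − p₀)/p₁} = 0.49346 / 0.59184 ≈ 0.8338

0.144 ≤ PN ≤ 0.834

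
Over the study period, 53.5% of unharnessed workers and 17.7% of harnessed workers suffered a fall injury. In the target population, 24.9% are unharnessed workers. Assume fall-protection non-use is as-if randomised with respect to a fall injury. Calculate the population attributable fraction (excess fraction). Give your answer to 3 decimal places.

PAF ≈ 0.335

p₁ = 0.535, p₀ = 0.177.
Overall risk P(Y=1) = π·p₁ + (1−π)·p₀ = 0.249×0.535 + 0.751×0.177 = 0.26614.
Under exogeneity, PAF = [P(Y=1) − p₀] / P(Y=1).
PAF = (0.26614 − 0.177) / 0.26614 ≈ 0.3349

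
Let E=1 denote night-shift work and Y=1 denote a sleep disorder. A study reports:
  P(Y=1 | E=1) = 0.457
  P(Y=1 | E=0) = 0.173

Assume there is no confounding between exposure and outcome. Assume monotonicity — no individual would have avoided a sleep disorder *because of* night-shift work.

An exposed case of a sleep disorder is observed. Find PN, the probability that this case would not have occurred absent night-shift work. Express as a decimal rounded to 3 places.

PN ≈ 0.621

Let p₁ = 0.457, p₀ = 0.173.
Under exogeneity and monotonicity, PN = (p₁ − p₀) / p₁.
PN = (0.457 − 0.173) / 0.457 = 0.284 / 0.457 ≈ 0.6214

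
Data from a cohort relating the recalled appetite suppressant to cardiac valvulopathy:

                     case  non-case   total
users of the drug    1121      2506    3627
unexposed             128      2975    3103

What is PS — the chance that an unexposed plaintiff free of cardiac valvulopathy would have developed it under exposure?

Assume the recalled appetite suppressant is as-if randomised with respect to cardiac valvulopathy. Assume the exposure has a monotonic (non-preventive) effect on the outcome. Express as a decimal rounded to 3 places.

p₁ = P(outcome | exposed) = 1121/3627 = 0.30907
p₀ = P(outcome | unexposed) = 128/3103 = 0.04125
Under exogeneity and monotonicity, PS = (p₁ − p₀)/(1 − p₀).
PS = (0.30907 − 0.04125) / 0.95875 ≈ 0.2793

PS ≈ 0.279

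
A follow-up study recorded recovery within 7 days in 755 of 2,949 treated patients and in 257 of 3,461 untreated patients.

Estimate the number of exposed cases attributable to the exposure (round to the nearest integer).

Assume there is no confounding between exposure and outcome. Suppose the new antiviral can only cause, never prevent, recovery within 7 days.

about 536 cases

p₁ = P(outcome | exposed) = 755/2949 = 0.25602
p₀ = P(outcome | unexposed) = 257/3461 = 0.074256
PN = (p₁ − p₀)/p₁ = (0.25602 − 0.074256) / 0.25602 ≈ 0.70996.
Attributable cases ≈ PN × (exposed cases) = 0.70996 × 755 ≈ 536.02.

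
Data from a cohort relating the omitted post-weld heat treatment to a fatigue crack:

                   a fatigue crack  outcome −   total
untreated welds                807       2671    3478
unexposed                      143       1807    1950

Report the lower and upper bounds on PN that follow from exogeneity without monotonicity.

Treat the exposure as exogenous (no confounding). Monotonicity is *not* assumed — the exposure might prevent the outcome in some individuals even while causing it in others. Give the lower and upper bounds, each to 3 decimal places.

p₁ = P(outcome | exposed) = 807/3478 = 0.23203
p₀ = P(outcome | unexposed) = 143/1950 = 0.073333
Under exogeneity alone the bounds on PN are max{0,(p₁−p₀)/p₁} ≤ PN ≤ min{1,(1−p₀)/p₁}.
  lower = (p₁ − p₀)/p₁ = 0.1587 / 0.23203 ≈ 0.6839
  upper = min{1, (1 − p₀)/p₁} = 0.92667 / 0.23203 ≈ 3.9937 → capped at 1

0.684 ≤ PN ≤ 1.000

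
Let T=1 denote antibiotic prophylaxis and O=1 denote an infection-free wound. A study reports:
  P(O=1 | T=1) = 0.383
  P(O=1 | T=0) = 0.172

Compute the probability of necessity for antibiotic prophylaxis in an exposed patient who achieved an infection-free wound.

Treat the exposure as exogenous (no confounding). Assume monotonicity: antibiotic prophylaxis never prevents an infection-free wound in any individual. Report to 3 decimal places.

Let p₁ = 0.383, p₀ = 0.172.
Under exogeneity and monotonicity, PN = (p₁ − p₀) / p₁.
PN = (0.383 − 0.172) / 0.383 = 0.211 / 0.383 ≈ 0.5509

PN ≈ 0.551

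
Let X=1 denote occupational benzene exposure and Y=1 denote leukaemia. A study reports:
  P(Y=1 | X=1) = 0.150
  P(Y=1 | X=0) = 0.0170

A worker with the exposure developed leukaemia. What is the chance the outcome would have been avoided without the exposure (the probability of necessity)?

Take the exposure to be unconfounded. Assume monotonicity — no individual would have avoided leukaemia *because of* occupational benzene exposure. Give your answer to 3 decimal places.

Let p₁ = 0.15, p₀ = 0.017.
Under exogeneity and monotonicity, PN = (p₁ − p₀) / p₁.
PN = (0.15 − 0.017) / 0.15 = 0.133 / 0.15 ≈ 0.8867

PN ≈ 0.887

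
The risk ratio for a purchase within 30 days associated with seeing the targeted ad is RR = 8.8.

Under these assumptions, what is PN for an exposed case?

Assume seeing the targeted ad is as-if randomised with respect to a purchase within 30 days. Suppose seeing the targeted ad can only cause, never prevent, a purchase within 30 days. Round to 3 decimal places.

PN ≈ 0.886

Under exogeneity and monotonicity, PN = (RR − 1) / RR = 1 − 1/RR.
PN = (8.8 − 1) / 8.8 = 7.8 / 8.8 ≈ 0.8864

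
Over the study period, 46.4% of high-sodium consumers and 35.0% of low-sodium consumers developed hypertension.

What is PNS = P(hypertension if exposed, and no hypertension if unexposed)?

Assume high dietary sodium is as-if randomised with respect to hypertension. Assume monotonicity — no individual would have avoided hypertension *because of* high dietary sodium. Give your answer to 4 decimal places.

PNS ≈ 0.1140

p₁ = 0.464, p₀ = 0.35.
Under exogeneity and monotonicity, PNS = p₁ − p₀.
PNS = 0.464 − 0.35 = 0.114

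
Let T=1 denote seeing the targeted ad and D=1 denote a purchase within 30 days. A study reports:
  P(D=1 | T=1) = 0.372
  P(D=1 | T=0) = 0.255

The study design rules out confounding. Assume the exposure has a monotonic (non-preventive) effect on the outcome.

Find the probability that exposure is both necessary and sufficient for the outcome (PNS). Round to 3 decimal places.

Let p₁ = 0.372, p₀ = 0.255.
Under exogeneity and monotonicity, PNS = p₁ − p₀.
PNS = 0.372 − 0.255 = 0.117

PNS ≈ 0.117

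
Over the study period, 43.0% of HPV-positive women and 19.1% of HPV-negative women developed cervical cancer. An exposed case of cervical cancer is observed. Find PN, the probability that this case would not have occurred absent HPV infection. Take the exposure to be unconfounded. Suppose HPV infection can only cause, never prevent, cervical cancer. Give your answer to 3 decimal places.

p₁ = 0.43, p₀ = 0.191.
Under exogeneity and monotonicity, PN = (p₁ − p₀) / p₁.
PN = (0.43 − 0.191) / 0.43 = 0.239 / 0.43 ≈ 0.5558

PN ≈ 0.556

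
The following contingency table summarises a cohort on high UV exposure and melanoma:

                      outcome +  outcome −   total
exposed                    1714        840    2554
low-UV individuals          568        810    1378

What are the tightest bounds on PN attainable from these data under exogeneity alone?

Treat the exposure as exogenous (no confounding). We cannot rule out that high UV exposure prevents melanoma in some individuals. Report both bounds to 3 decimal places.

0.386 ≤ PN ≤ 0.876

p₁ = P(outcome | exposed) = 1714/2554 = 0.6711
p₀ = P(outcome | unexposed) = 568/1378 = 0.41219
Under exogeneity alone the bounds on PN are max{0,(p₁−p₀)/p₁} ≤ PN ≤ min{1,(1−p₀)/p₁}.
  lower = (p₁ − p₀)/p₁ = 0.25891 / 0.6711 ≈ 0.3858
  upper = min{1, (1 − p₀)/p₁} = 0.58781 / 0.6711 ≈ 0.8759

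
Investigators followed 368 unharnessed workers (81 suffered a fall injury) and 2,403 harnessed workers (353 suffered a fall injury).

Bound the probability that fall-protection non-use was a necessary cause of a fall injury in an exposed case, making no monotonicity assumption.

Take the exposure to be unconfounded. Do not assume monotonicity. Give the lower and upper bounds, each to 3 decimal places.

p₁ = P(outcome | exposed) = 81/368 = 0.22011
p₀ = P(outcome | unexposed) = 353/2403 = 0.1469
Under exogeneity alone the bounds on PN are max{0,(p₁−p₀)/p₁} ≤ PN ≤ min{1,(1−p₀)/p₁}.
  lower = (p₁ − p₀)/p₁ = 0.073209 / 0.22011 ≈ 0.3326
  upper = min{1, (1 − p₀)/p₁} = 0.8531 / 0.22011 ≈ 3.8758 → capped at 1

0.333 ≤ PN ≤ 1.000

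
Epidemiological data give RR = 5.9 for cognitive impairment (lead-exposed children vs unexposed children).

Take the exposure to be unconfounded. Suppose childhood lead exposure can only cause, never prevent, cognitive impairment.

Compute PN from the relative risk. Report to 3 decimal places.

PN ≈ 0.831

Under exogeneity and monotonicity, PN = (RR − 1) / RR = 1 − 1/RR.
PN = (5.9 − 1) / 5.9 = 4.9 / 5.9 ≈ 0.8305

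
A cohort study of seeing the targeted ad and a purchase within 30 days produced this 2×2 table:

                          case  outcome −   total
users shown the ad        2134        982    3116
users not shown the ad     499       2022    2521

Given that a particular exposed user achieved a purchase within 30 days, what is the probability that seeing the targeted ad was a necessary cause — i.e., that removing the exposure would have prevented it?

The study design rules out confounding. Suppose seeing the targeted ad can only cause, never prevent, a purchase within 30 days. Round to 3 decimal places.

PN ≈ 0.711

p₁ = P(outcome | exposed) = 2134/3116 = 0.68485
p₀ = P(outcome | unexposed) = 499/2521 = 0.19794
Under exogeneity and monotonicity, PN = (p₁ − p₀)/p₁.
PN = (0.68485 − 0.19794) / 0.68485 ≈ 0.7110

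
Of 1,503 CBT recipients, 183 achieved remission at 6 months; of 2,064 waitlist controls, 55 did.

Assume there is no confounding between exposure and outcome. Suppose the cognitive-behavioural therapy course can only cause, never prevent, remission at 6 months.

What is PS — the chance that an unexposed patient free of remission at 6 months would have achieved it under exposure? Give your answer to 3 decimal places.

p₁ = P(outcome | exposed) = 183/1503 = 0.12176
p₀ = P(outcome | unexposed) = 55/2064 = 0.026647
Under exogeneity and monotonicity, PS = (p₁ − p₀) / (1 − p₀).
PS = (0.12176 − 0.026647) / (1 − 0.026647) = 0.095109 / 0.97335 ≈ 0.0977

PS ≈ 0.098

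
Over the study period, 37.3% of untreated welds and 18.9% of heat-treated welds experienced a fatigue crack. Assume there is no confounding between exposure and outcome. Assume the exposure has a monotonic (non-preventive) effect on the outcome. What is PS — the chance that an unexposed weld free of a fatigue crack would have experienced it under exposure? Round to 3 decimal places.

p₁ = 0.373, p₀ = 0.189.
Under exogeneity and monotonicity, PS = (p₁ − p₀) / (1 − p₀).
PS = (0.373 − 0.189) / (1 − 0.189) = 0.184 / 0.811 ≈ 0.2269

PS ≈ 0.227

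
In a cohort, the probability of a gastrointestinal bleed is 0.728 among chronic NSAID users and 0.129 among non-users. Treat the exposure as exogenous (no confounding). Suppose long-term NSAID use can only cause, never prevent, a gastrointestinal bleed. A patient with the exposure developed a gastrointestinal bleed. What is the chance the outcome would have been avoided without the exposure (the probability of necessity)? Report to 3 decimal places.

Let p₁ = 0.728, p₀ = 0.129.
Under exogeneity and monotonicity, PN = (p₁ − p₀) / p₁.
PN = (0.728 − 0.129) / 0.728 = 0.599 / 0.728 ≈ 0.8228

PN ≈ 0.823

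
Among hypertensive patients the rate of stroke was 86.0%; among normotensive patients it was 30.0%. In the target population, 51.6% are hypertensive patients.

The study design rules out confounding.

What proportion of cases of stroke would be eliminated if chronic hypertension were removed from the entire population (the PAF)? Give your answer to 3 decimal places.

p₁ = 0.86, p₀ = 0.3.
Overall risk P(Y=1) = π·p₁ + (1−π)·p₀ = 0.516×0.86 + 0.484×0.3 = 0.58896.
Under exogeneity, PAF = [P(Y=1) − p₀] / P(Y=1).
PAF = (0.58896 − 0.3) / 0.58896 ≈ 0.4906

PAF ≈ 0.491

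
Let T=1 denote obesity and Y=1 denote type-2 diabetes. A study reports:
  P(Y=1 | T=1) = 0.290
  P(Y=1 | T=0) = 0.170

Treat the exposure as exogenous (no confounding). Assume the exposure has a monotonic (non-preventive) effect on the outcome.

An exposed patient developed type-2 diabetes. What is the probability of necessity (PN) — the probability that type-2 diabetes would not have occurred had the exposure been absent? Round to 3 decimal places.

Let p₁ = 0.29, p₀ = 0.17.
Under exogeneity and monotonicity, PN = (p₁ − p₀) / p₁.
PN = (0.29 − 0.17) / 0.29 = 0.12 / 0.29 ≈ 0.4138

PN ≈ 0.414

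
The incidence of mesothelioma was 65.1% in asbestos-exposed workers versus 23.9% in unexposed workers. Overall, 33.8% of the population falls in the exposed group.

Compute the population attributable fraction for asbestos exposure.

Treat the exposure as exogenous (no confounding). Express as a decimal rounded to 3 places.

p₁ = 0.651, p₀ = 0.239.
Overall risk P(Y=1) = π·p₁ + (1−π)·p₀ = 0.338×0.651 + 0.662×0.239 = 0.37826.
Under exogeneity, PAF = [P(Y=1) − p₀] / P(Y=1).
PAF = (0.37826 − 0.239) / 0.37826 ≈ 0.3682

PAF ≈ 0.368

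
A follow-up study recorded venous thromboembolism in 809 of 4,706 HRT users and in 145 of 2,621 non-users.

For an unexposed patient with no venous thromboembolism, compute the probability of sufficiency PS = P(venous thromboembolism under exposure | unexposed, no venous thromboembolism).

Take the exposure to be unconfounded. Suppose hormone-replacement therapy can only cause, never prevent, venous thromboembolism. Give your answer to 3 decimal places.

PS ≈ 0.123

p₁ = P(outcome | exposed) = 809/4706 = 0.17191
p₀ = P(outcome | unexposed) = 145/2621 = 0.055322
Under exogeneity and monotonicity, PS = (p₁ − p₀) / (1 − p₀).
PS = (0.17191 − 0.055322) / (1 − 0.055322) = 0.11659 / 0.94468 ≈ 0.1234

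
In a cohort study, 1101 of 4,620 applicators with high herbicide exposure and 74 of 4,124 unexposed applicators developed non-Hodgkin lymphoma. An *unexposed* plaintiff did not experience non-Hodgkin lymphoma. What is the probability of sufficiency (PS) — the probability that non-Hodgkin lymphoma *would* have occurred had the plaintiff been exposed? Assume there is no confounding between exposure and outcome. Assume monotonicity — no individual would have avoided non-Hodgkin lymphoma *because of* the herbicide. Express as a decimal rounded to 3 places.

PS ≈ 0.224

p₁ = P(outcome | exposed) = 1101/4620 = 0.23831
p₀ = P(outcome | unexposed) = 74/4124 = 0.017944
Under exogeneity and monotonicity, PS = (p₁ − p₀) / (1 − p₀).
PS = (0.23831 − 0.017944) / (1 − 0.017944) = 0.22037 / 0.98206 ≈ 0.2244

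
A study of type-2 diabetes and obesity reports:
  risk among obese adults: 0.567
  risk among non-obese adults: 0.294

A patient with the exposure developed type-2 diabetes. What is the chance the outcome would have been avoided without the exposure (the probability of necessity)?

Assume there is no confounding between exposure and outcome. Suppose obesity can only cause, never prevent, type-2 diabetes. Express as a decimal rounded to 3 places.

PN ≈ 0.481

Let p₁ = 0.567, p₀ = 0.294.
Under exogeneity and monotonicity, PN = (p₁ − p₀) / p₁.
PN = (0.567 − 0.294) / 0.567 = 0.273 / 0.567 ≈ 0.4815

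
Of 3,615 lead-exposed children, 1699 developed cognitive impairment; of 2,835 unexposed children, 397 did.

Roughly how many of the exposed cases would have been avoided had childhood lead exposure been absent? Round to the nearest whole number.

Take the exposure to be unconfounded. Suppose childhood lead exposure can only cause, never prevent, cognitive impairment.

about 1193 cases

p₁ = P(outcome | exposed) = 1699/3615 = 0.46999
p₀ = P(outcome | unexposed) = 397/2835 = 0.14004
PN = (p₁ − p₀)/p₁ = (0.46999 − 0.14004) / 0.46999 ≈ 0.70204.
Attributable cases ≈ PN × (exposed cases) = 0.70204 × 1699 ≈ 1192.77.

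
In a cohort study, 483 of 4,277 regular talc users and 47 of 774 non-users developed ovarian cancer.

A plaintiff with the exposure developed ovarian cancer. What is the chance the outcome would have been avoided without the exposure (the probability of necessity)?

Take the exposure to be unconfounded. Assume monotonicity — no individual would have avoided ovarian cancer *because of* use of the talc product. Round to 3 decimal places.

p₁ = P(outcome | exposed) = 483/4277 = 0.11293
p₀ = P(outcome | unexposed) = 47/774 = 0.060724
Under exogeneity and monotonicity, PN = (p₁ − p₀) / p₁.
PN = (0.11293 − 0.060724) / 0.11293 = 0.052206 / 0.11293 ≈ 0.4623

PN ≈ 0.462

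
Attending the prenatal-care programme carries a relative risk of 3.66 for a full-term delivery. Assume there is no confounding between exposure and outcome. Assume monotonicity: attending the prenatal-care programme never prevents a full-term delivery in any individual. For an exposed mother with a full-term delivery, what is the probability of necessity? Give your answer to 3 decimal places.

PN ≈ 0.727

Under exogeneity and monotonicity, PN = (RR − 1) / RR = 1 − 1/RR.
PN = (3.66 − 1) / 3.66 = 2.66 / 3.66 ≈ 0.7268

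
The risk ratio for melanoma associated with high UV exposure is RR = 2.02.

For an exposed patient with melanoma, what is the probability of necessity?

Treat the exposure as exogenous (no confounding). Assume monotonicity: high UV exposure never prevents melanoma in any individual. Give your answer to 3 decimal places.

Under exogeneity and monotonicity, PN = (RR − 1) / RR = 1 − 1/RR.
PN = (2.02 − 1) / 2.02 = 1.02 / 2.02 ≈ 0.5050

PN ≈ 0.505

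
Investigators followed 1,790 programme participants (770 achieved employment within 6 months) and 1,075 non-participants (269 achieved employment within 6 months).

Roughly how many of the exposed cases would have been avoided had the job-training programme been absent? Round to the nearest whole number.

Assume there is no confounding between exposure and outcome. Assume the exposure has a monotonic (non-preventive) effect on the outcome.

about 322 cases

p₁ = P(outcome | exposed) = 770/1790 = 0.43017
p₀ = P(outcome | unexposed) = 269/1075 = 0.25023
PN = (p₁ − p₀)/p₁ = (0.43017 − 0.25023) / 0.43017 ≈ 0.41829.
Attributable cases ≈ PN × (exposed cases) = 0.41829 × 770 ≈ 322.08.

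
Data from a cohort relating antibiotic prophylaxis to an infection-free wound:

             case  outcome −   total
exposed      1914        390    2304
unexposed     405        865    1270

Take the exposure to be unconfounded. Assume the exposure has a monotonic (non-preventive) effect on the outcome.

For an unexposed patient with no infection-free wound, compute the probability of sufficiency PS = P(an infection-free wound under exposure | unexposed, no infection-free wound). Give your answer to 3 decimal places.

p₁ = P(outcome | exposed) = 1914/2304 = 0.83073
p₀ = P(outcome | unexposed) = 405/1270 = 0.3189
Under exogeneity and monotonicity, PS = (p₁ − p₀)/(1 − p₀).
PS = (0.83073 − 0.3189) / 0.6811 ≈ 0.7515

PS ≈ 0.751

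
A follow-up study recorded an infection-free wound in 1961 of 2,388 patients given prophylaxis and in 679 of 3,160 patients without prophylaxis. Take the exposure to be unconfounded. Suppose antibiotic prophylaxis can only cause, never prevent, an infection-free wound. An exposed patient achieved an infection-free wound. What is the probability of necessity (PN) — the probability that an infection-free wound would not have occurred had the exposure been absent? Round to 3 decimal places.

PN ≈ 0.738

p₁ = P(outcome | exposed) = 1961/2388 = 0.82119
p₀ = P(outcome | unexposed) = 679/3160 = 0.21487
Under exogeneity and monotonicity, PN = (p₁ − p₀) / p₁.
PN = (0.82119 − 0.21487) / 0.82119 = 0.60632 / 0.82119 ≈ 0.7383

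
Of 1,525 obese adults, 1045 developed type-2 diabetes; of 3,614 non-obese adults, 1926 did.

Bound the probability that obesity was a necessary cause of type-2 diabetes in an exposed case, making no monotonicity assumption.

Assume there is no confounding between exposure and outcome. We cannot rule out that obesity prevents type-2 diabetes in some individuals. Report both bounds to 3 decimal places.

p₁ = P(outcome | exposed) = 1045/1525 = 0.68525
p₀ = P(outcome | unexposed) = 1926/3614 = 0.53293
Under exogeneity alone the bounds on PN are max{0,(p₁−p₀)/p₁} ≤ PN ≤ min{1,(1−p₀)/p₁}.
  lower = (p₁ − p₀)/p₁ = 0.15232 / 0.68525 ≈ 0.2223
  upper = min{1, (1 − p₀)/p₁} = 0.46707 / 0.68525 ≈ 0.6816

0.222 ≤ PN ≤ 0.682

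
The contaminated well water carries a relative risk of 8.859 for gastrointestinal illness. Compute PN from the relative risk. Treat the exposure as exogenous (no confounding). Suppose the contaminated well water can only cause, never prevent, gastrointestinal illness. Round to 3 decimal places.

Under exogeneity and monotonicity, PN = (RR − 1) / RR = 1 − 1/RR.
PN = (8.859 − 1) / 8.859 = 7.859 / 8.859 ≈ 0.8871

PN ≈ 0.887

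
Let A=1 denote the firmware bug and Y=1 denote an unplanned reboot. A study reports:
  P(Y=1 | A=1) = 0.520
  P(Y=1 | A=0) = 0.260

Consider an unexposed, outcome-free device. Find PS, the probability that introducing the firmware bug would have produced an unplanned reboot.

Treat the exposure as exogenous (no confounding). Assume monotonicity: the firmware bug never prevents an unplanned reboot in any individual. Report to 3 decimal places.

PS ≈ 0.351

Let p₁ = 0.52, p₀ = 0.26.
Under exogeneity and monotonicity, PS = (p₁ − p₀) / (1 − p₀).
PS = (0.52 − 0.26) / (1 − 0.26) = 0.26 / 0.74 ≈ 0.3514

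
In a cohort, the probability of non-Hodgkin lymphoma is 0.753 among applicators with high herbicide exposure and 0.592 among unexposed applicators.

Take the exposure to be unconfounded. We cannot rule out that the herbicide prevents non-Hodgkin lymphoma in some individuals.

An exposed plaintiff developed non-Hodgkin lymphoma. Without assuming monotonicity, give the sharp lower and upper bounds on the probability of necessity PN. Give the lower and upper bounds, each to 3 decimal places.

Let p₁ = 0.753, p₀ = 0.592.
Under exogeneity alone the bounds on PN are max{0,(p₁−p₀)/p₁} ≤ PN ≤ min{1,(1−p₀)/p₁}.
  lower = (p₁ − p₀)/p₁ = 0.161 / 0.753 ≈ 0.2138
  upper = min{1, (1 − p₀)/p₁} = 0.408 / 0.753 ≈ 0.5418

0.214 ≤ PN ≤ 0.542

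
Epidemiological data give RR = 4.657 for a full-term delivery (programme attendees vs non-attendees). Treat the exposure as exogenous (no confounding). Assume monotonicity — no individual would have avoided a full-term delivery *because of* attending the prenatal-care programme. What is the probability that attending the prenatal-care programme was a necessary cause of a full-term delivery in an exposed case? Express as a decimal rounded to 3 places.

PN ≈ 0.785

Under exogeneity and monotonicity, PN = (RR − 1) / RR = 1 − 1/RR.
PN = (4.657 − 1) / 4.657 = 3.657 / 4.657 ≈ 0.7853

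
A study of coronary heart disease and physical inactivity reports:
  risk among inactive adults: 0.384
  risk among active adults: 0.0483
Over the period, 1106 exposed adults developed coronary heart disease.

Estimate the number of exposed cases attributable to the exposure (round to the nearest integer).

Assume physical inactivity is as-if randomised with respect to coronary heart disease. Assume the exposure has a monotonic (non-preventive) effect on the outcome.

Let p₁ = 0.384, p₀ = 0.0483.
PN = (p₁ − p₀)/p₁ = (0.384 − 0.0483) / 0.384 ≈ 0.87422.
Attributable cases ≈ PN × (exposed cases) = 0.87422 × 1106 ≈ 966.89.

about 967 cases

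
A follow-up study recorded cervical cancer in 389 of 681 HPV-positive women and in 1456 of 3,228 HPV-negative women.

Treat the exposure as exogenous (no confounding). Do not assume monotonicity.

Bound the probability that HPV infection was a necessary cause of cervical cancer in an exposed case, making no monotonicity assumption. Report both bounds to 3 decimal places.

p₁ = P(outcome | exposed) = 389/681 = 0.57122
p₀ = P(outcome | unexposed) = 1456/3228 = 0.45105
Under exogeneity alone the bounds on PN are max{0,(p₁−p₀)/p₁} ≤ PN ≤ min{1,(1−p₀)/p₁}.
  lower = (p₁ − p₀)/p₁ = 0.12017 / 0.57122 ≈ 0.2104
  upper = min{1, (1 − p₀)/p₁} = 0.54895 / 0.57122 ≈ 0.9610

0.210 ≤ PN ≤ 0.961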